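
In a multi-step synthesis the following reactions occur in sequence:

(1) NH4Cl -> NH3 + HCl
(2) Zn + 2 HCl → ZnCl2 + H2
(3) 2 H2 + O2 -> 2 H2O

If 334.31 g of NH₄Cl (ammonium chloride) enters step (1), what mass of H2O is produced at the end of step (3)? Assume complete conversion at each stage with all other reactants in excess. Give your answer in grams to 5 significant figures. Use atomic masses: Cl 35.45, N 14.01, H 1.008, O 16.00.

M(NH4Cl) = 14.01 + 4(1.008) + 35.45 = 53.492 g/mol.
M(H2O) = 2(1.008) + 16.00 = 18.016 g/mol.
n(NH4Cl) = 334.31 / 53.492 = 6.24972 mol.
Reaction (1): NH4Cl→HCl ratio 1:1 ⇒ n(HCl) = 6.24972 mol.
Reaction (2): HCl→H2 ratio 2:1 ⇒ n(H2) = 3.12486 mol.
Reaction (3): H2→H2O ratio 2:2 ⇒ n(H2O) = 3.12486 mol.
Mass of H2O = 3.12486 × 18.016 = 56.2975 g.

56.297 g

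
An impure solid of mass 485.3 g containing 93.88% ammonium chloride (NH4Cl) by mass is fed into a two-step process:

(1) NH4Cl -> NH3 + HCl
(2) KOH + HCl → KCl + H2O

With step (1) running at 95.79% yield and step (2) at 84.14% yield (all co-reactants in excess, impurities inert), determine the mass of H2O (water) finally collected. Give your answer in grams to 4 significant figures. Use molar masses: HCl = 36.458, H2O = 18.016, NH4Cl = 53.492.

123.7 g

Pure NH4Cl = 485.3 × 0.9388 = 455.60 g.
n(NH4Cl) = 455.60 / 53.492 = 8.5172 mol.
Step 1 (NH4Cl:HCl = 1:1): theoretical n(HCl) = 8.5172 mol; at 95.79% yield, n(HCl) = 8.1586 mol.
Step 2 (HCl:H2O = 1:1): theoretical n(H2O) = 8.1586 mol, so theoretical mass = 8.1586 × 18.016 = 146.99 g.
At 84.14% yield, actual mass of H2O = 146.99 × 0.8414 = 123.67 g.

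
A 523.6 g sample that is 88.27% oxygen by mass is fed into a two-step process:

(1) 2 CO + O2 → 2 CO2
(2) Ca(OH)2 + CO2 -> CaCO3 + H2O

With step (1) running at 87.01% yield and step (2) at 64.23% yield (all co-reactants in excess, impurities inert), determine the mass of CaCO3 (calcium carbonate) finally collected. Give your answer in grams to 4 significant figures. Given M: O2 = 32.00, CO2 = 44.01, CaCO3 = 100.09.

1616 g

Pure O2 = 523.6 × 0.8827 = 462.18 g.
n(O2) = 462.18 / 32.00 = 14.443 mol.
Step 1 (O2:CO2 = 1:2): theoretical n(CO2) = 28.886 mol; at 87.01% yield, n(CO2) = 25.134 mol.
Step 2 (CO2:CaCO3 = 1:1): theoretical n(CaCO3) = 25.134 mol, so theoretical mass = 25.134 × 100.09 = 2515.7 g.
At 64.23% yield, actual mass of CaCO3 = 2515.7 × 0.6423 = 1615.8 g.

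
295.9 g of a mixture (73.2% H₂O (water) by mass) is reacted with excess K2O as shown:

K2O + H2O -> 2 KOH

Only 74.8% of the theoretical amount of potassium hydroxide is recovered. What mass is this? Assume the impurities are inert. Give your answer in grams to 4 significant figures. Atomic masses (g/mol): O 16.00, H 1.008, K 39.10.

1009 g

Pure H2O available = 295.9 g × 0.732 = 216.60 g.
M(H2O) = 2(1.008) + 16.00 = 18.016 g/mol.
M(KOH) = 39.10 + 16.00 + 1.008 = 56.108 g/mol.
n(H2O) = 216.60 g / 18.016 g/mol = 12.023 mol.
From the equation the H2O:KOH mole ratio is 1:2, so n(KOH) = 12.023 × 2/1 = 24.045 mol.
Mass of KOH = 24.045 mol × 56.108 g/mol = 1349.1 g.
Actual mass collected = 1349.1 g × 0.748 = 1009.1 g.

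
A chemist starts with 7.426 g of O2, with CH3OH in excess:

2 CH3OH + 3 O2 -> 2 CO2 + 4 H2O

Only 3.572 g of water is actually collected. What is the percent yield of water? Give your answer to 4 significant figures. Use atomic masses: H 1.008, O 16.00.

64.08 %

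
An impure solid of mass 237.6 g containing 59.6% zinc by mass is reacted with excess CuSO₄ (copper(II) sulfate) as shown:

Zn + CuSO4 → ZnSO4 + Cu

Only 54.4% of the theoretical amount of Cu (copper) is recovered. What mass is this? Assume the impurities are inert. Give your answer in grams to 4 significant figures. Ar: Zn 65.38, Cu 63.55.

74.88 g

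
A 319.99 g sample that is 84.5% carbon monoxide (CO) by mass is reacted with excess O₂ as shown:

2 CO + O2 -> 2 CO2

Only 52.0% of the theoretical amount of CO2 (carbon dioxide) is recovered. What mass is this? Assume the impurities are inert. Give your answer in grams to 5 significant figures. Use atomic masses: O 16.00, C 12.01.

Pure CO available = 319.99 g × 0.845 = 270.392 g.
M(CO) = 12.01 + 16.00 = 28.01 g/mol.
M(CO2) = 12.01 + 2(16.00) = 44.01 g/mol.
n(CO) = 270.392 g / 28.01 g/mol = 9.65339 mol.
From the equation the CO:CO2 mole ratio is 2:2, so n(CO2) = 9.65339 × 2/2 = 9.65339 mol.
Mass of CO2 = 9.65339 mol × 44.01 g/mol = 424.846 g.
Actual mass collected = 424.846 g × 0.520 = 220.920 g.

220.92 g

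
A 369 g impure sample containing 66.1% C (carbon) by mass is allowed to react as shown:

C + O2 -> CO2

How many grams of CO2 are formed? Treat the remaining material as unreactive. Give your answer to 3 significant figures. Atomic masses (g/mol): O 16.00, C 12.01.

894 g

Mass of pure C = 369 g × 0.661 = 243.9 g.
M(C) = 12.01 g/mol.
M(CO2) = 12.01 + 2(16.00) = 44.01 g/mol.
n(C) = 243.9 g / 12.01 g/mol = 20.31 mol.
From the equation the C:CO2 mole ratio is 1:1, so n(CO2) = 20.31 × 1/1 = 20.31 mol.
Mass of CO2 = 20.31 mol × 44.01 g/mol = 893.8 g.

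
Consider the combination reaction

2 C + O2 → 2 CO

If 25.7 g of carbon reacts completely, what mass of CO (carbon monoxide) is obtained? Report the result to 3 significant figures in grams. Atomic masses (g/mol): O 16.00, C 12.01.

59.9 g

M(C) = 12.01 g/mol.
M(CO) = 12.01 + 16.00 = 28.01 g/mol.
n(C) = 25.70 g / 12.01 g/mol = 2.140 mol.
From the equation the C:CO mole ratio is 2:2, so n(CO) = 2.140 × 2/2 = 2.140 mol.
Mass of CO = 2.140 mol × 28.01 g/mol = 59.94 g.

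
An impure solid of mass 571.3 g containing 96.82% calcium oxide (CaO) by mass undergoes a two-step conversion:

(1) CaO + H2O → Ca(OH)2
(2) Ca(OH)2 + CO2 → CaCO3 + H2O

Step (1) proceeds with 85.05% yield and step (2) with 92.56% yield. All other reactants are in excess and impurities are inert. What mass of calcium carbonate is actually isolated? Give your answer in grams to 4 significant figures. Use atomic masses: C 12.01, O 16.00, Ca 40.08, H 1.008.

Pure CaO = 571.3 × 0.9682 = 553.13 g.
M(CaO) = 40.08 + 16.00 = 56.08 g/mol.
M(CaCO3) = 40.08 + 12.01 + 3(16.00) = 100.09 g/mol.
n(CaO) = 553.13 / 56.08 = 9.8633 mol.
Step 1 (CaO:Ca(OH)2 = 1:1): theoretical n(Ca(OH)2) = 9.8633 mol; at 85.05% yield, n(Ca(OH)2) = 8.3887 mol.
Step 2 (Ca(OH)2:CaCO3 = 1:1): theoretical n(CaCO3) = 8.3887 mol, so theoretical mass = 8.3887 × 100.09 = 839.63 g.
At 92.56% yield, actual mass of CaCO3 = 839.63 × 0.9256 = 777.16 g.

777.2 g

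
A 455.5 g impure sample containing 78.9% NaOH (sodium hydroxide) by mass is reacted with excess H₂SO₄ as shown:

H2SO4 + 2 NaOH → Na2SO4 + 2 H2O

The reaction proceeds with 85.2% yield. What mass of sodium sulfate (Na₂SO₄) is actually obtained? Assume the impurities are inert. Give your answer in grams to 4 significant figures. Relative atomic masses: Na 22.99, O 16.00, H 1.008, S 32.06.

Pure NaOH available = 455.5 g × 0.789 = 359.39 g.
M(NaOH) = 22.99 + 16.00 + 1.008 = 39.998 g/mol.
M(Na2SO4) = 2(22.99) + 32.06 + 4(16.00) = 142.04 g/mol.
n(NaOH) = 359.39 g / 39.998 g/mol = 8.9852 mol.
From the equation the NaOH:Na2SO4 mole ratio is 2:1, so n(Na2SO4) = 8.9852 × 1/2 = 4.4926 mol.
Mass of Na2SO4 = 4.4926 mol × 142.04 g/mol = 638.13 g.
Actual mass collected = 638.13 g × 0.852 = 543.69 g.

543.7 g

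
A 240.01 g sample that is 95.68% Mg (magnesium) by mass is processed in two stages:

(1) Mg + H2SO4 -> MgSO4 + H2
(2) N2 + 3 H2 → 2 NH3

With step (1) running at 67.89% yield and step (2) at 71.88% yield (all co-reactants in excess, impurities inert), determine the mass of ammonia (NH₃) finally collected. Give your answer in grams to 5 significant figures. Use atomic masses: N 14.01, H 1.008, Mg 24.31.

52.349 g

Pure Mg = 240.01 × 0.9568 = 229.642 g.
M(Mg) = 24.31 g/mol.
M(NH3) = 14.01 + 3(1.008) = 17.034 g/mol.
n(Mg) = 229.642 / 24.31 = 9.44638 mol.
Step 1 (Mg:H2 = 1:1): theoretical n(H2) = 9.44638 mol; at 67.89% yield, n(H2) = 6.41315 mol.
Step 2 (H2:NH3 = 3:2): theoretical n(NH3) = 4.27543 mol, so theoretical mass = 4.27543 × 17.034 = 72.8277 g.
At 71.88% yield, actual mass of NH3 = 72.8277 × 0.7188 = 52.3486 g.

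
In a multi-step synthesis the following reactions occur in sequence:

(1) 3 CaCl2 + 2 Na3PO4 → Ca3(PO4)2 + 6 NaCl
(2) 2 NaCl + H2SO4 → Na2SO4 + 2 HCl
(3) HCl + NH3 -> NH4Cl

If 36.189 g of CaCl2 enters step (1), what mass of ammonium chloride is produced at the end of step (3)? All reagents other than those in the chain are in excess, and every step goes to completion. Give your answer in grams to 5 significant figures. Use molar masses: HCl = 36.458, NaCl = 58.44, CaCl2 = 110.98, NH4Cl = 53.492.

34.886 g

n(CaCl2) = 36.189 / 110.98 = 0.326086 mol.
Reaction (1): CaCl2→NaCl ratio 3:6 ⇒ n(NaCl) = 0.652172 mol.
Reaction (2): NaCl→HCl ratio 2:2 ⇒ n(HCl) = 0.652172 mol.
Reaction (3): HCl→NH4Cl ratio 1:1 ⇒ n(NH4Cl) = 0.652172 mol.
Mass of NH4Cl = 0.652172 × 53.492 = 34.8860 g.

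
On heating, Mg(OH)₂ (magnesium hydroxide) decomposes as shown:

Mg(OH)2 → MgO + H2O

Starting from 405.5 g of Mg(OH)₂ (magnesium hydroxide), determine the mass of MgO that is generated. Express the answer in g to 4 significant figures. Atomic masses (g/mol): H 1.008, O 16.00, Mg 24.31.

280.2 g

M(Mg(OH)2) = 24.31 + 2(16.00) + 2(1.008) = 58.326 g/mol.
M(MgO) = 24.31 + 16.00 = 40.31 g/mol.
n(Mg(OH)2) = 405.50 g / 58.326 g/mol = 6.9523 mol.
From the equation the Mg(OH)2:MgO mole ratio is 1:1, so n(MgO) = 6.9523 × 1/1 = 6.9523 mol.
Mass of MgO = 6.9523 mol × 40.31 g/mol = 280.25 g.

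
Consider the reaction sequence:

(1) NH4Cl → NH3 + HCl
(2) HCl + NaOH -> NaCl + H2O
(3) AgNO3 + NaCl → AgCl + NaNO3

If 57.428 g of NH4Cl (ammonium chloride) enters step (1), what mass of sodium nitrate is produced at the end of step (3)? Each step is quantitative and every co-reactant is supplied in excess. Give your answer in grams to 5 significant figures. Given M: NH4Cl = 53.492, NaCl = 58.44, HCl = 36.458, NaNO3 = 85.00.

n(NH4Cl) = 57.428 / 53.492 = 1.07358 mol.
Reaction (1): NH4Cl→HCl ratio 1:1 ⇒ n(HCl) = 1.07358 mol.
Reaction (2): HCl→NaCl ratio 1:1 ⇒ n(NaCl) = 1.07358 mol.
Reaction (3): NaCl→NaNO3 ratio 1:1 ⇒ n(NaNO3) = 1.07358 mol.
Mass of NaNO3 = 1.07358 × 85.00 = 91.2544 g.

91.254 g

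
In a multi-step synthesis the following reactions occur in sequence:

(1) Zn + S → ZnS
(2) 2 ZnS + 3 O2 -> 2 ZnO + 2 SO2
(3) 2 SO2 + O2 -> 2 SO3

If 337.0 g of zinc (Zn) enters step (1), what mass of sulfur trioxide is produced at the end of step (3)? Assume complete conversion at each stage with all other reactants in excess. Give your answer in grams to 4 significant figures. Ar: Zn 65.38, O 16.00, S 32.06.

M(Zn) = 65.38 g/mol.
M(SO3) = 32.06 + 3(16.00) = 80.06 g/mol.
n(Zn) = 337.0 / 65.38 = 5.1545 mol.
Reaction (1): Zn→ZnS ratio 1:1 ⇒ n(ZnS) = 5.1545 mol.
Reaction (2): ZnS→SO2 ratio 2:2 ⇒ n(SO2) = 5.1545 mol.
Reaction (3): SO2→SO3 ratio 2:2 ⇒ n(SO3) = 5.1545 mol.
Mass of SO3 = 5.1545 × 80.06 = 412.67 g.

412.7 g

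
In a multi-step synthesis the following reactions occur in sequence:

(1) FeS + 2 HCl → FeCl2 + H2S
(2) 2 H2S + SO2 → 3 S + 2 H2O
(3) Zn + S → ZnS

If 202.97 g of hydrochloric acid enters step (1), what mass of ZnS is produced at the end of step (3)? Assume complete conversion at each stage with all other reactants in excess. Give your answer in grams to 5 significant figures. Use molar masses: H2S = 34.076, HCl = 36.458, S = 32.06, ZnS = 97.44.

406.85 g

n(HCl) = 202.97 / 36.458 = 5.56723 mol.
Reaction (1): HCl→H2S ratio 2:1 ⇒ n(H2S) = 2.78361 mol.
Reaction (2): H2S→S ratio 2:3 ⇒ n(S) = 4.17542 mol.
Reaction (3): S→ZnS ratio 1:1 ⇒ n(ZnS) = 4.17542 mol.
Mass of ZnS = 4.17542 × 97.44 = 406.853 g.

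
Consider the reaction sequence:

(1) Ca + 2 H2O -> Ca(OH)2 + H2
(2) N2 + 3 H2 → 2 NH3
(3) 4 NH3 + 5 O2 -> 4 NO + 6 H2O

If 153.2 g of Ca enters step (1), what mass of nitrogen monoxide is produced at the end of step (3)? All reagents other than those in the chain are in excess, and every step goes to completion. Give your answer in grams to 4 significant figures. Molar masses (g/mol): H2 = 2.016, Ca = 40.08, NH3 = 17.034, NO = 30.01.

n(Ca) = 153.2 / 40.08 = 3.8224 mol.
Reaction (1): Ca→H2 ratio 1:1 ⇒ n(H2) = 3.8224 mol.
Reaction (2): H2→NH3 ratio 3:2 ⇒ n(NH3) = 2.5482 mol.
Reaction (3): NH3→NO ratio 4:4 ⇒ n(NO) = 2.5482 mol.
Mass of NO = 2.5482 × 30.01 = 76.473 g.

76.47 g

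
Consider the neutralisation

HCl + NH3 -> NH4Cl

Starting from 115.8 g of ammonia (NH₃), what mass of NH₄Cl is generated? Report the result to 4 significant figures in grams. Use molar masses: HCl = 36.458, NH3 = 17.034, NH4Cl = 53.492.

n(NH3) = 115.80 g / 17.034 g/mol = 6.7982 mol.
From the equation the NH3:NH4Cl mole ratio is 1:1, so n(NH4Cl) = 6.7982 × 1/1 = 6.7982 mol.
Mass of NH4Cl = 6.7982 mol × 53.492 g/mol = 363.65 g.

363.6 g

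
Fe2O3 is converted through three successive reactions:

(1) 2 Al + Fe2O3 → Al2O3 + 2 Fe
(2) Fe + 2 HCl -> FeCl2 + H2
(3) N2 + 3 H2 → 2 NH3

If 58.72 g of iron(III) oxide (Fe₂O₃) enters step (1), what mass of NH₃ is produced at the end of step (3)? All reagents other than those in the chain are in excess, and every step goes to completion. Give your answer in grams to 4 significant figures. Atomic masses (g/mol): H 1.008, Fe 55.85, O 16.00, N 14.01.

M(Fe2O3) = 2(55.85) + 3(16.00) = 159.70 g/mol.
M(NH3) = 14.01 + 3(1.008) = 17.034 g/mol.
n(Fe2O3) = 58.72 / 159.70 = 0.36769 mol.
Reaction (1): Fe2O3→Fe ratio 1:2 ⇒ n(Fe) = 0.73538 mol.
Reaction (2): Fe→H2 ratio 1:1 ⇒ n(H2) = 0.73538 mol.
Reaction (3): H2→NH3 ratio 3:2 ⇒ n(NH3) = 0.49025 mol.
Mass of NH3 = 0.49025 × 17.034 = 8.3510 g.

8.351 g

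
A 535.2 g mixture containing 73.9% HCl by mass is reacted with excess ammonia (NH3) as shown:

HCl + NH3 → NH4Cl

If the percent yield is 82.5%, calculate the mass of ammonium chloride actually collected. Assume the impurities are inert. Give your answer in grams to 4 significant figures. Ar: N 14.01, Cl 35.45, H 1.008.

478.8 g

Pure HCl available = 535.2 g × 0.739 = 395.51 g.
M(HCl) = 1.008 + 35.45 = 36.458 g/mol.
M(NH4Cl) = 14.01 + 4(1.008) + 35.45 = 53.492 g/mol.
n(HCl) = 395.51 g / 36.458 g/mol = 10.848 mol.
From the equation the HCl:NH4Cl mole ratio is 1:1, so n(NH4Cl) = 10.848 × 1/1 = 10.848 mol.
Mass of NH4Cl = 10.848 mol × 53.492 g/mol = 580.31 g.
Actual mass collected = 580.31 g × 0.825 = 478.75 g.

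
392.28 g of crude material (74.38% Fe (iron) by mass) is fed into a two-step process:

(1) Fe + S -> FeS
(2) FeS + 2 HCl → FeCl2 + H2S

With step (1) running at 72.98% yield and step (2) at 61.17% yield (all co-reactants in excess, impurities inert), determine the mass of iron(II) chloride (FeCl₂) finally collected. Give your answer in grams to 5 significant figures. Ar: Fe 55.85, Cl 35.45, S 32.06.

295.61 g

Pure Fe = 392.28 × 0.7438 = 291.778 g.
M(Fe) = 55.85 g/mol.
M(FeCl2) = 55.85 + 2(35.45) = 126.75 g/mol.
n(Fe) = 291.778 / 55.85 = 5.22431 mol.
Step 1 (Fe:FeS = 1:1): theoretical n(FeS) = 5.22431 mol; at 72.98% yield, n(FeS) = 3.81270 mol.
Step 2 (FeS:FeCl2 = 1:1): theoretical n(FeCl2) = 3.81270 mol, so theoretical mass = 3.81270 × 126.75 = 483.260 g.
At 61.17% yield, actual mass of FeCl2 = 483.260 × 0.6117 = 295.610 g.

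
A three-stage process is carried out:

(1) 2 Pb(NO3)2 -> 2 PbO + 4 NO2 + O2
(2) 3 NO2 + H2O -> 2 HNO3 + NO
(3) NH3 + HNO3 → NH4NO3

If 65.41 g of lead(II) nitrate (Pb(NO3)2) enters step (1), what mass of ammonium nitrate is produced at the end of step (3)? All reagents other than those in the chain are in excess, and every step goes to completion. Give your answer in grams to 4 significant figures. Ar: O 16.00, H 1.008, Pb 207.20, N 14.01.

21.08 g

M(Pb(NO3)2) = 207.20 + 2(14.01) + 6(16.00) = 331.22 g/mol.
M(NH4NO3) = 2(14.01) + 4(1.008) + 3(16.00) = 80.052 g/mol.
n(Pb(NO3)2) = 65.41 / 331.22 = 0.19748 mol.
Reaction (1): Pb(NO3)2→NO2 ratio 2:4 ⇒ n(NO2) = 0.39496 mol.
Reaction (2): NO2→HNO3 ratio 3:2 ⇒ n(HNO3) = 0.26331 mol.
Reaction (3): HNO3→NH4NO3 ratio 1:1 ⇒ n(NH4NO3) = 0.26331 mol.
Mass of NH4NO3 = 0.26331 × 80.052 = 21.078 g.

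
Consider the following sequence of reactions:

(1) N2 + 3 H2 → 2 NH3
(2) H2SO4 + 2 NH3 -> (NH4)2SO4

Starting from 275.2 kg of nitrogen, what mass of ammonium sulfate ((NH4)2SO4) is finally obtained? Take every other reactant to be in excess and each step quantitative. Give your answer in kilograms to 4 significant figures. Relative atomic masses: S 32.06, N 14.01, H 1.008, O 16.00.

1298 kg

M(N2) = 2(14.01) = 28.02 g/mol.
M((NH4)2SO4) = 2(14.01) + 8(1.008) + 32.06 + 4(16.00) = 132.144 g/mol.
275.2 kg = 275200 g.
n(N2) = 275200 / 28.02 = 9821.6 mol.
Step 1 gives a 1:2 ratio of N2 to NH3, so n(NH3) = 19643 mol.
In step 2 the NH3:(NH4)2SO4 ratio is 2:1, so n((NH4)2SO4) = 9821.6 mol.
Mass of (NH4)2SO4 = 9821.6 × 132.144 = 1.2979 × 10^6 g = 1298 kg.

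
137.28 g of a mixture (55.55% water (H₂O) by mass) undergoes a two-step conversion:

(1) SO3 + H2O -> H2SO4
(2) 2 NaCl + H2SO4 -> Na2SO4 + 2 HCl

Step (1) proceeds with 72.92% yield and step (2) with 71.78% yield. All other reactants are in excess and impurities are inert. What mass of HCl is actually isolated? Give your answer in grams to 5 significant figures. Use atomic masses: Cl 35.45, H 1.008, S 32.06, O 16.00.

161.55 g

Pure H2O = 137.28 × 0.5555 = 76.2590 g.
M(H2O) = 2(1.008) + 16.00 = 18.016 g/mol.
M(HCl) = 1.008 + 35.45 = 36.458 g/mol.
n(H2O) = 76.2590 / 18.016 = 4.23285 mol.
Step 1 (H2O:H2SO4 = 1:1): theoretical n(H2SO4) = 4.23285 mol; at 72.92% yield, n(H2SO4) = 3.08659 mol.
Step 2 (H2SO4:HCl = 1:2): theoretical n(HCl) = 6.17319 mol, so theoretical mass = 6.17319 × 36.458 = 225.062 g.
At 71.78% yield, actual mass of HCl = 225.062 × 0.7178 = 161.550 g.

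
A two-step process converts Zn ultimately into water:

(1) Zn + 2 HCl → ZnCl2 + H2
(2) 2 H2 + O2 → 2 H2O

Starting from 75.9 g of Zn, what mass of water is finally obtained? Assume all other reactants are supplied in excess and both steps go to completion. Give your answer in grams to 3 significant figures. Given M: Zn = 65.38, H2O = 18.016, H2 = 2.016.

20.9 g

n(Zn) = 75.90 / 65.38 = 1.161 mol.
Step 1 gives a 1:1 ratio of Zn to H2, so n(H2) = 1.161 mol.
In step 2 the H2:H2O ratio is 2:2, so n(H2O) = 1.161 mol.
Mass of H2O = 1.161 × 18.016 = 20.91 g.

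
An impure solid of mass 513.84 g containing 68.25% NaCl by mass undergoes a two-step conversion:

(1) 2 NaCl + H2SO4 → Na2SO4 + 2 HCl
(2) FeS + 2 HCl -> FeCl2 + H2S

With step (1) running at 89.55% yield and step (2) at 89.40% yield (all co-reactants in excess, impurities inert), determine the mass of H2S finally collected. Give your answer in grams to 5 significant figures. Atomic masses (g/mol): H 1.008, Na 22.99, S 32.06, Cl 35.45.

81.854 g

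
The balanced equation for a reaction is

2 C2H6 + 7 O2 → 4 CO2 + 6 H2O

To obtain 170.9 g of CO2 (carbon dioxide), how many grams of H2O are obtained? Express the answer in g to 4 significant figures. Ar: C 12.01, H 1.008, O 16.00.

M(CO2) = 12.01 + 2(16.00) = 44.01 g/mol.
M(H2O) = 2(1.008) + 16.00 = 18.016 g/mol.
n(CO2) = 170.90 g / 44.01 g/mol = 3.8832 mol.
From the equation the CO2:H2O mole ratio is 4:6, so n(H2O) = 3.8832 × 6/4 = 5.8248 mol.
Mass of H2O = 5.8248 mol × 18.016 g/mol = 104.94 g.

104.9 g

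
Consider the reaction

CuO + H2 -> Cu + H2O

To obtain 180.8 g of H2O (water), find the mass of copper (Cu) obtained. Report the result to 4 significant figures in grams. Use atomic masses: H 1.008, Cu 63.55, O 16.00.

M(H2O) = 2(1.008) + 16.00 = 18.016 g/mol.
M(Cu) = 63.55 g/mol.
n(H2O) = 180.80 g / 18.016 g/mol = 10.036 mol.
From the equation the H2O:Cu mole ratio is 1:1, so n(Cu) = 10.036 × 1/1 = 10.036 mol.
Mass of Cu = 10.036 mol × 63.55 g/mol = 637.76 g.

637.8 g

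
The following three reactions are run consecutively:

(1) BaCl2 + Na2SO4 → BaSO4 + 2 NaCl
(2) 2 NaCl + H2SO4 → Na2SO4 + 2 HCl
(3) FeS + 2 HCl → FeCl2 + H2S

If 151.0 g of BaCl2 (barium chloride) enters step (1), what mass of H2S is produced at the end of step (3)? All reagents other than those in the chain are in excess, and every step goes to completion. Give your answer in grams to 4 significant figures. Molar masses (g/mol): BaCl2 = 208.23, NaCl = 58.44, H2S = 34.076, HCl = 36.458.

24.71 g

n(BaCl2) = 151.0 / 208.23 = 0.72516 mol.
Reaction (1): BaCl2→NaCl ratio 1:2 ⇒ n(NaCl) = 1.4503 mol.
Reaction (2): NaCl→HCl ratio 2:2 ⇒ n(HCl) = 1.4503 mol.
Reaction (3): HCl→H2S ratio 2:1 ⇒ n(H2S) = 0.72516 mol.
Mass of H2S = 0.72516 × 34.076 = 24.711 g.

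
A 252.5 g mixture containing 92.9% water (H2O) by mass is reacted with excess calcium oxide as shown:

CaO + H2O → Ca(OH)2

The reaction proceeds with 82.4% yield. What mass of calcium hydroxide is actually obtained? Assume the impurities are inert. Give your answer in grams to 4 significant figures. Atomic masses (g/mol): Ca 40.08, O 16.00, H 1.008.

795.0 g

Pure H2O available = 252.5 g × 0.929 = 234.57 g.
M(H2O) = 2(1.008) + 16.00 = 18.016 g/mol.
M(Ca(OH)2) = 40.08 + 2(16.00) + 2(1.008) = 74.096 g/mol.
n(H2O) = 234.57 g / 18.016 g/mol = 13.020 mol.
From the equation the H2O:Ca(OH)2 mole ratio is 1:1, so n(Ca(OH)2) = 13.020 × 1/1 = 13.020 mol.
Mass of Ca(OH)2 = 13.020 mol × 74.096 g/mol = 964.75 g.
Actual mass collected = 964.75 g × 0.824 = 794.95 g.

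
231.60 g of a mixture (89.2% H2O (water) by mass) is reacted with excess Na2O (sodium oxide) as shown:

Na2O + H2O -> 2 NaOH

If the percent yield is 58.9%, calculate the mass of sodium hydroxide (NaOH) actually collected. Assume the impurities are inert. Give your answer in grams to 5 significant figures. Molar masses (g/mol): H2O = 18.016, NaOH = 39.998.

Pure H2O available = 231.60 g × 0.892 = 206.587 g.
n(H2O) = 206.587 g / 18.016 g/mol = 11.4669 mol.
From the equation the H2O:NaOH mole ratio is 1:2, so n(NaOH) = 11.4669 × 2/1 = 22.9337 mol.
Mass of NaOH = 22.9337 mol × 39.998 g/mol = 917.304 g.
Actual mass collected = 917.304 g × 0.589 = 540.292 g.

540.29 g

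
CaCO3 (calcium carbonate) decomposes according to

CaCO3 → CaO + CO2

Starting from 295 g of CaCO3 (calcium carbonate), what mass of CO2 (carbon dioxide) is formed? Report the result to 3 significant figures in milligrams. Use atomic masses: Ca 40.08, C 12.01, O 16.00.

M(CaCO3) = 40.08 + 12.01 + 3(16.00) = 100.09 g/mol.
M(CO2) = 12.01 + 2(16.00) = 44.01 g/mol.
n(CaCO3) = 295.0 g / 100.09 g/mol = 2.947 mol.
From the equation the CaCO3:CO2 mole ratio is 1:1, so n(CO2) = 2.947 × 1/1 = 2.947 mol.
Mass of CO2 = 2.947 mol × 44.01 g/mol = 129.7 g.
Converting to mg: 129.7 g = 130000 mg.

130000 mg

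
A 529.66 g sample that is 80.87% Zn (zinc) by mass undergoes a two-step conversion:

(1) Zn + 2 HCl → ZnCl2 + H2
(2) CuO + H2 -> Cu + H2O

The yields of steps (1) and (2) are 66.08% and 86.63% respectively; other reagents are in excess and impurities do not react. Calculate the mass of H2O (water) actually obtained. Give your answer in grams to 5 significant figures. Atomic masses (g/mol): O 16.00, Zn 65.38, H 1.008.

67.567 g

Pure Zn = 529.66 × 0.8087 = 428.336 g.
M(Zn) = 65.38 g/mol.
M(H2O) = 2(1.008) + 16.00 = 18.016 g/mol.
n(Zn) = 428.336 / 65.38 = 6.55148 mol.
Step 1 (Zn:H2 = 1:1): theoretical n(H2) = 6.55148 mol; at 66.08% yield, n(H2) = 4.32922 mol.
Step 2 (H2:H2O = 1:1): theoretical n(H2O) = 4.32922 mol, so theoretical mass = 4.32922 × 18.016 = 77.9952 g.
At 86.63% yield, actual mass of H2O = 77.9952 × 0.8663 = 67.5673 g.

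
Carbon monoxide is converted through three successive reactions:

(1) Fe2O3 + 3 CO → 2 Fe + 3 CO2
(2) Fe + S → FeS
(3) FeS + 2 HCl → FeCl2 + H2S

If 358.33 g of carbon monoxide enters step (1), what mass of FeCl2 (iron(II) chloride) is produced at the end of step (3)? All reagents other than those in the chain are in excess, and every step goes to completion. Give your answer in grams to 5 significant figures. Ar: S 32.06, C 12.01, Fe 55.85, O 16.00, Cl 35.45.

M(CO) = 12.01 + 16.00 = 28.01 g/mol.
M(FeCl2) = 55.85 + 2(35.45) = 126.75 g/mol.
n(CO) = 358.33 / 28.01 = 12.7929 mol.
Reaction (1): CO→Fe ratio 3:2 ⇒ n(Fe) = 8.52862 mol.
Reaction (2): Fe→FeS ratio 1:1 ⇒ n(FeS) = 8.52862 mol.
Reaction (3): FeS→FeCl2 ratio 1:1 ⇒ n(FeCl2) = 8.52862 mol.
Mass of FeCl2 = 8.52862 × 126.75 = 1081.00 g.

1081.0 g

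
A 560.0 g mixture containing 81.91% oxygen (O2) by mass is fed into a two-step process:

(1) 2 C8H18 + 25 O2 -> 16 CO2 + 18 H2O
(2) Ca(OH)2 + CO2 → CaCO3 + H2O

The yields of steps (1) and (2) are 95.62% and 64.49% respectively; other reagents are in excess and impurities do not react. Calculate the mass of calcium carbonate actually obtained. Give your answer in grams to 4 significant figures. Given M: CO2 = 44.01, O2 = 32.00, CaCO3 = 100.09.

Pure O2 = 560.0 × 0.8191 = 458.70 g.
n(O2) = 458.70 / 32.00 = 14.334 mol.
Step 1 (O2:CO2 = 25:16): theoretical n(CO2) = 9.1739 mol; at 95.62% yield, n(CO2) = 8.7721 mol.
Step 2 (CO2:CaCO3 = 1:1): theoretical n(CaCO3) = 8.7721 mol, so theoretical mass = 8.7721 × 100.09 = 878.00 g.
At 64.49% yield, actual mass of CaCO3 = 878.00 × 0.6449 = 566.22 g.

566.2 g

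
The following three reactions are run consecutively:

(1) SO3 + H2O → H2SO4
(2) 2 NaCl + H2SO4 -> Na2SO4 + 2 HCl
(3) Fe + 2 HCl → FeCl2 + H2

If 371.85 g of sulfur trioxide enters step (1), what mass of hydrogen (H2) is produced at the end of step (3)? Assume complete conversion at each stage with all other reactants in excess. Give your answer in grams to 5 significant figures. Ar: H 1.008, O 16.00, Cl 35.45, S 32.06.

9.3636 g

M(SO3) = 32.06 + 3(16.00) = 80.06 g/mol.
M(H2) = 2(1.008) = 2.016 g/mol.
n(SO3) = 371.85 / 80.06 = 4.64464 mol.
Reaction (1): SO3→H2SO4 ratio 1:1 ⇒ n(H2SO4) = 4.64464 mol.
Reaction (2): H2SO4→HCl ratio 1:2 ⇒ n(HCl) = 9.28928 mol.
Reaction (3): HCl→H2 ratio 2:1 ⇒ n(H2) = 4.64464 mol.
Mass of H2 = 4.64464 × 2.016 = 9.36360 g.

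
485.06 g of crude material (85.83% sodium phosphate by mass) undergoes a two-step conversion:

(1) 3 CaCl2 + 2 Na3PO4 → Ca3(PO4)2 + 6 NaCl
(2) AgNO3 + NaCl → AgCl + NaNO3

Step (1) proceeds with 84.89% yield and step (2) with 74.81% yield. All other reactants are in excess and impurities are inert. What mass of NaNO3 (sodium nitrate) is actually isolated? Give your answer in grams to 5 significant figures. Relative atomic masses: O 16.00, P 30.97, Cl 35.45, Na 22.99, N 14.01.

Pure Na3PO4 = 485.06 × 0.8583 = 416.327 g.
M(Na3PO4) = 3(22.99) + 30.97 + 4(16.00) = 163.94 g/mol.
M(NaNO3) = 22.99 + 14.01 + 3(16.00) = 85.00 g/mol.
n(Na3PO4) = 416.327 / 163.94 = 2.53951 mol.
Step 1 (Na3PO4:NaCl = 2:6): theoretical n(NaCl) = 7.61853 mol; at 84.89% yield, n(NaCl) = 6.46737 mol.
Step 2 (NaCl:NaNO3 = 1:1): theoretical n(NaNO3) = 6.46737 mol, so theoretical mass = 6.46737 × 85.00 = 549.726 g.
At 74.81% yield, actual mass of NaNO3 = 549.726 × 0.7481 = 411.250 g.

411.25 g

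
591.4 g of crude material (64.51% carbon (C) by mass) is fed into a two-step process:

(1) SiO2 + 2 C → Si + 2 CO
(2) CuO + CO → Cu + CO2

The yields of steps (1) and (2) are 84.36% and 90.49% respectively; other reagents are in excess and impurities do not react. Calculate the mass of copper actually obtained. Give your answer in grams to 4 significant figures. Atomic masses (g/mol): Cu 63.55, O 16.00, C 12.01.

1541 g

Pure C = 591.4 × 0.6451 = 381.51 g.
M(C) = 12.01 g/mol.
M(Cu) = 63.55 g/mol.
n(C) = 381.51 / 12.01 = 31.766 mol.
Step 1 (C:CO = 2:2): theoretical n(CO) = 31.766 mol; at 84.36% yield, n(CO) = 26.798 mol.
Step 2 (CO:Cu = 1:1): theoretical n(Cu) = 26.798 mol, so theoretical mass = 26.798 × 63.55 = 1703.0 g.
At 90.49% yield, actual mass of Cu = 1703.0 × 0.9049 = 1541.1 g.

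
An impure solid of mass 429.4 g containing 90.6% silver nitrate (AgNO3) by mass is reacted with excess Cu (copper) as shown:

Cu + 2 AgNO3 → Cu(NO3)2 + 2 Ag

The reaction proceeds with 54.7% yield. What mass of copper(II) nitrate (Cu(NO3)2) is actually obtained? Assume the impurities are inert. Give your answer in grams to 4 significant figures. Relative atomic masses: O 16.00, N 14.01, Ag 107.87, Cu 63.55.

Pure AgNO3 available = 429.4 g × 0.906 = 389.04 g.
M(AgNO3) = 107.87 + 14.01 + 3(16.00) = 169.88 g/mol.
M(Cu(NO3)2) = 63.55 + 2(14.01) + 6(16.00) = 187.57 g/mol.
n(AgNO3) = 389.04 g / 169.88 g/mol = 2.2901 mol.
From the equation the AgNO3:Cu(NO3)2 mole ratio is 2:1, so n(Cu(NO3)2) = 2.2901 × 1/2 = 1.1450 mol.
Mass of Cu(NO3)2 = 1.1450 mol × 187.57 g/mol = 214.77 g.
Actual mass collected = 214.77 g × 0.547 = 117.48 g.

117.5 g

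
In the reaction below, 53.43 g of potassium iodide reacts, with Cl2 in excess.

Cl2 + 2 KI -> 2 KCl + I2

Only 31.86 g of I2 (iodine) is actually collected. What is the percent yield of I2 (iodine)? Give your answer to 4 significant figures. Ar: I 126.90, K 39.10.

78.00 %

M(KI) = 39.10 + 126.90 = 166.00 g/mol.
M(I2) = 2(126.90) = 253.80 g/mol.
n(KI) = 53.430 g / 166.00 g/mol = 0.32187 mol.
From the equation the KI:I2 mole ratio is 2:1, so n(I2) = 0.32187 × 1/2 = 0.16093 mol.
Mass of I2 = 0.16093 mol × 253.80 g/mol = 40.845 g.
This is the theoretical yield. Percent yield = 31.86 g / 40.845 g × 100% = 78.002%.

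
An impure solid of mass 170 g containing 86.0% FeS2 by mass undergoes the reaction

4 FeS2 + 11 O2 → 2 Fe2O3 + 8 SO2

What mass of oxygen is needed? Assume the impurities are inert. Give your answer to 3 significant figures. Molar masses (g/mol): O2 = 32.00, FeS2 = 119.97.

107 g

Mass of pure FeS2 = 170 g × 0.860 = 146.2 g.
n(FeS2) = 146.2 g / 119.97 g/mol = 1.219 mol.
From the equation the FeS2:O2 mole ratio is 4:11, so n(O2) = 1.219 × 11/4 = 3.351 mol.
Mass of O2 = 3.351 mol × 32.00 g/mol = 107.2 g.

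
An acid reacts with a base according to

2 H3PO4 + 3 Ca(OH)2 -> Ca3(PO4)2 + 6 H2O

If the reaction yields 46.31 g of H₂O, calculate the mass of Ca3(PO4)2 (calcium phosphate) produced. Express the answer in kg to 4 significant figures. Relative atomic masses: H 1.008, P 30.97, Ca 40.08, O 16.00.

0.1329 kg

M(H2O) = 2(1.008) + 16.00 = 18.016 g/mol.
M(Ca3(PO4)2) = 3(40.08) + 2(30.97) + 8(16.00) = 310.18 g/mol.
n(H2O) = 46.310 g / 18.016 g/mol = 2.5705 mol.
From the equation the H2O:Ca3(PO4)2 mole ratio is 6:1, so n(Ca3(PO4)2) = 2.5705 × 1/6 = 0.42842 mol.
Mass of Ca3(PO4)2 = 0.42842 mol × 310.18 g/mol = 132.89 g.
Converting to kg: 132.89 g = 0.1329 kg.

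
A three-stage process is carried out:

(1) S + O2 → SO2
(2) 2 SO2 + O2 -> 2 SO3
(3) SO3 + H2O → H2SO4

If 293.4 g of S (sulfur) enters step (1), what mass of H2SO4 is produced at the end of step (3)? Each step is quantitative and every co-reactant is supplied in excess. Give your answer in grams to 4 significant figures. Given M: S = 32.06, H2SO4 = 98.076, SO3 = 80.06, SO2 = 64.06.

897.6 g

n(S) = 293.4 / 32.06 = 9.1516 mol.
Reaction (1): S→SO2 ratio 1:1 ⇒ n(SO2) = 9.1516 mol.
Reaction (2): SO2→SO3 ratio 2:2 ⇒ n(SO3) = 9.1516 mol.
Reaction (3): SO3→H2SO4 ratio 1:1 ⇒ n(H2SO4) = 9.1516 mol.
Mass of H2SO4 = 9.1516 × 98.076 = 897.55 g.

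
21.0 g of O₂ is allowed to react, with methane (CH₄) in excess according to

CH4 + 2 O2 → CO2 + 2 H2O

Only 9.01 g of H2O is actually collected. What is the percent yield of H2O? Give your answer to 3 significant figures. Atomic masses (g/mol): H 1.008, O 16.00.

76.2 %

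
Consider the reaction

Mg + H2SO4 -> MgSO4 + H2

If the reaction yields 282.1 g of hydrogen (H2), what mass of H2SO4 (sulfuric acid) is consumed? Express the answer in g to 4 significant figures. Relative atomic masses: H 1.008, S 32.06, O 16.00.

13720 g

M(H2) = 2(1.008) = 2.016 g/mol.
M(H2SO4) = 2(1.008) + 32.06 + 4(16.00) = 98.076 g/mol.
n(H2) = 282.10 g / 2.016 g/mol = 139.93 mol.
From the equation the H2:H2SO4 mole ratio is 1:1, so n(H2SO4) = 139.93 × 1/1 = 139.93 mol.
Mass of H2SO4 = 139.93 mol × 98.076 g/mol = 13724 g.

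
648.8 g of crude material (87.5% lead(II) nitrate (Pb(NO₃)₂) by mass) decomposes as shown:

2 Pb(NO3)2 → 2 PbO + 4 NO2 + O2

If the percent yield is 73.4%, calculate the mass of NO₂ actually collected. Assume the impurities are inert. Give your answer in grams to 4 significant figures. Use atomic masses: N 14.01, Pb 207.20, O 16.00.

Pure Pb(NO3)2 available = 648.8 g × 0.875 = 567.70 g.
M(Pb(NO3)2) = 207.20 + 2(14.01) + 6(16.00) = 331.22 g/mol.
M(NO2) = 14.01 + 2(16.00) = 46.01 g/mol.
n(Pb(NO3)2) = 567.70 g / 331.22 g/mol = 1.7140 mol.
From the equation the Pb(NO3)2:NO2 mole ratio is 2:4, so n(NO2) = 1.7140 × 4/2 = 3.4279 mol.
Mass of NO2 = 3.4279 mol × 46.01 g/mol = 157.72 g.
Actual mass collected = 157.72 g × 0.734 = 115.77 g.

115.8 g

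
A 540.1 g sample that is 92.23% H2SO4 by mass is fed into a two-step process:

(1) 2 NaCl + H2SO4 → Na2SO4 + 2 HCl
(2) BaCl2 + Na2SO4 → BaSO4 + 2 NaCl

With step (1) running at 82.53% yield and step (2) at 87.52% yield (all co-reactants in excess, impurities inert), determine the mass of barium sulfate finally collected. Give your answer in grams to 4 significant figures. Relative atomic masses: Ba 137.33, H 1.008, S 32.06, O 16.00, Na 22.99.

856.2 g

Pure H2SO4 = 540.1 × 0.9223 = 498.13 g.
M(H2SO4) = 2(1.008) + 32.06 + 4(16.00) = 98.076 g/mol.
M(BaSO4) = 137.33 + 32.06 + 4(16.00) = 233.39 g/mol.
n(H2SO4) = 498.13 / 98.076 = 5.0791 mol.
Step 1 (H2SO4:Na2SO4 = 1:1): theoretical n(Na2SO4) = 5.0791 mol; at 82.53% yield, n(Na2SO4) = 4.1918 mol.
Step 2 (Na2SO4:BaSO4 = 1:1): theoretical n(BaSO4) = 4.1918 mol, so theoretical mass = 4.1918 × 233.39 = 978.31 g.
At 87.52% yield, actual mass of BaSO4 = 978.31 × 0.8752 = 856.22 g.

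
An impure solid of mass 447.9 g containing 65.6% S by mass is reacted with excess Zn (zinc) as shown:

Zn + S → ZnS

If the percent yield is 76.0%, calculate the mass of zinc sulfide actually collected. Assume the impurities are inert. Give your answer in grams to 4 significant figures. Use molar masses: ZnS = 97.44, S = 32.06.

Pure S available = 447.9 g × 0.656 = 293.82 g.
n(S) = 293.82 g / 32.06 g/mol = 9.1648 mol.
From the equation the S:ZnS mole ratio is 1:1, so n(ZnS) = 9.1648 × 1/1 = 9.1648 mol.
Mass of ZnS = 9.1648 mol × 97.44 g/mol = 893.01 g.
Actual mass collected = 893.01 g × 0.760 = 678.69 g.

678.7 g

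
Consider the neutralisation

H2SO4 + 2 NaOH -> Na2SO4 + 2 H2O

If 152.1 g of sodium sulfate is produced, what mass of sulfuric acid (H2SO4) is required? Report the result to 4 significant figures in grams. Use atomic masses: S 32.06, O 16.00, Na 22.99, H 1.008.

105.0 g

M(Na2SO4) = 2(22.99) + 32.06 + 4(16.00) = 142.04 g/mol.
M(H2SO4) = 2(1.008) + 32.06 + 4(16.00) = 98.076 g/mol.
n(Na2SO4) = 152.10 g / 142.04 g/mol = 1.0708 mol.
From the equation the Na2SO4:H2SO4 mole ratio is 1:1, so n(H2SO4) = 1.0708 × 1/1 = 1.0708 mol.
Mass of H2SO4 = 1.0708 mol × 98.076 g/mol = 105.02 g.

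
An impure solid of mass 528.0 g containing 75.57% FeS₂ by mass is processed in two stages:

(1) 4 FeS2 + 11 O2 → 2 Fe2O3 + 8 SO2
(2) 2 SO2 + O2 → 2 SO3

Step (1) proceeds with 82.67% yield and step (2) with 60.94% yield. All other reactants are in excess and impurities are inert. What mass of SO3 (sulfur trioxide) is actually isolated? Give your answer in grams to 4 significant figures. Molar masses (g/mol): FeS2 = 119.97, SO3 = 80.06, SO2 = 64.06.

268.3 g

Pure FeS2 = 528.0 × 0.7557 = 399.01 g.
n(FeS2) = 399.01 / 119.97 = 3.3259 mol.
Step 1 (FeS2:SO2 = 4:8): theoretical n(SO2) = 6.6518 mol; at 82.67% yield, n(SO2) = 5.4991 mol.
Step 2 (SO2:SO3 = 2:2): theoretical n(SO3) = 5.4991 mol, so theoretical mass = 5.4991 × 80.06 = 440.25 g.
At 60.94% yield, actual mass of SO3 = 440.25 × 0.6094 = 268.29 g.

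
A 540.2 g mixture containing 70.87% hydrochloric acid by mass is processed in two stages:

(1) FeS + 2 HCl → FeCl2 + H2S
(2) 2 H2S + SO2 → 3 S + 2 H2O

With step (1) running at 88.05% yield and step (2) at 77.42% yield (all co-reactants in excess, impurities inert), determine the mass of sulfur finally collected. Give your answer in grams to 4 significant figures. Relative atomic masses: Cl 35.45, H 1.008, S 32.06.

172.1 g

Pure HCl = 540.2 × 0.7087 = 382.84 g.
M(HCl) = 1.008 + 35.45 = 36.458 g/mol.
M(S) = 32.06 g/mol.
n(HCl) = 382.84 / 36.458 = 10.501 mol.
Step 1 (HCl:H2S = 2:1): theoretical n(H2S) = 5.2504 mol; at 88.05% yield, n(H2S) = 4.6230 mol.
Step 2 (H2S:S = 2:3): theoretical n(S) = 6.9345 mol, so theoretical mass = 6.9345 × 32.06 = 222.32 g.
At 77.42% yield, actual mass of S = 222.32 × 0.7742 = 172.12 g.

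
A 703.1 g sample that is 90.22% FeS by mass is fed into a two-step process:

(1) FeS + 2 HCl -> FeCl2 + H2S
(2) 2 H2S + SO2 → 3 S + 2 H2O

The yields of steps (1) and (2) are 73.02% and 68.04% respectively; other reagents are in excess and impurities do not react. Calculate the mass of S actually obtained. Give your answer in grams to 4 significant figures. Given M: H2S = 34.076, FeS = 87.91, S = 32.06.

172.4 g

Pure FeS = 703.1 × 0.9022 = 634.34 g.
n(FeS) = 634.34 / 87.91 = 7.2158 mol.
Step 1 (FeS:H2S = 1:1): theoretical n(H2S) = 7.2158 mol; at 73.02% yield, n(H2S) = 5.2689 mol.
Step 2 (H2S:S = 2:3): theoretical n(S) = 7.9034 mol, so theoretical mass = 7.9034 × 32.06 = 253.38 g.
At 68.04% yield, actual mass of S = 253.38 × 0.6804 = 172.40 g.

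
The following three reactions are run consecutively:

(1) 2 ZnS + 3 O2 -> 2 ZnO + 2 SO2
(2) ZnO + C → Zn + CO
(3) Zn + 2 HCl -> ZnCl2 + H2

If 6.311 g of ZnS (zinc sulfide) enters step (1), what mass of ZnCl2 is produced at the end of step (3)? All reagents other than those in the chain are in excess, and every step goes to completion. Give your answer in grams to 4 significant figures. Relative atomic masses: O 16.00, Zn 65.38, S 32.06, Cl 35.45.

8.827 g

M(ZnS) = 65.38 + 32.06 = 97.44 g/mol.
M(ZnCl2) = 65.38 + 2(35.45) = 136.28 g/mol.
n(ZnS) = 6.311 / 97.44 = 0.064768 mol.
Reaction (1): ZnS→ZnO ratio 2:2 ⇒ n(ZnO) = 0.064768 mol.
Reaction (2): ZnO→Zn ratio 1:1 ⇒ n(Zn) = 0.064768 mol.
Reaction (3): Zn→ZnCl2 ratio 1:1 ⇒ n(ZnCl2) = 0.064768 mol.
Mass of ZnCl2 = 0.064768 × 136.28 = 8.8266 g.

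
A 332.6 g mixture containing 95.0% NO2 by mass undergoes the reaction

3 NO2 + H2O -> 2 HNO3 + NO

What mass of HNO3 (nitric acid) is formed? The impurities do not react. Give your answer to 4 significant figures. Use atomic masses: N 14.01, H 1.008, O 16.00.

288.5 g

Mass of pure NO2 = 332.6 g × 0.950 = 315.97 g.
M(NO2) = 14.01 + 2(16.00) = 46.01 g/mol.
M(HNO3) = 1.008 + 14.01 + 3(16.00) = 63.018 g/mol.
n(NO2) = 315.97 g / 46.01 g/mol = 6.8674 mol.
From the equation the NO2:HNO3 mole ratio is 3:2, so n(HNO3) = 6.8674 × 2/3 = 4.5783 mol.
Mass of HNO3 = 4.5783 mol × 63.018 g/mol = 288.51 g.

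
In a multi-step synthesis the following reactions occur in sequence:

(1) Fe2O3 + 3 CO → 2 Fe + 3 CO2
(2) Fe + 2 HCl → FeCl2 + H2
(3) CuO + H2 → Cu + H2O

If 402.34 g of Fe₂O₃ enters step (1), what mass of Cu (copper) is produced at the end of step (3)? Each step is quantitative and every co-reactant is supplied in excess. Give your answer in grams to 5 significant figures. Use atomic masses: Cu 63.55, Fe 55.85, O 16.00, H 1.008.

320.21 g

M(Fe2O3) = 2(55.85) + 3(16.00) = 159.70 g/mol.
M(Cu) = 63.55 g/mol.
n(Fe2O3) = 402.34 / 159.70 = 2.51935 mol.
Reaction (1): Fe2O3→Fe ratio 1:2 ⇒ n(Fe) = 5.03870 mol.
Reaction (2): Fe→H2 ratio 1:1 ⇒ n(H2) = 5.03870 mol.
Reaction (3): H2→Cu ratio 1:1 ⇒ n(Cu) = 5.03870 mol.
Mass of Cu = 5.03870 × 63.55 = 320.209 g.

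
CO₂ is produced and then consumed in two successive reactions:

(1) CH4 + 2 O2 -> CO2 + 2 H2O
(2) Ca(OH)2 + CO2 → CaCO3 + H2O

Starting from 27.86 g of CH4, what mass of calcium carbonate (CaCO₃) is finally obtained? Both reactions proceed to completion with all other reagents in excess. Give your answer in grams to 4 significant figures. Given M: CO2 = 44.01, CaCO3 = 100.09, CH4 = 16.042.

173.8 g

n(CH4) = 27.860 / 16.042 = 1.7367 mol.
Step 1 gives a 1:1 ratio of CH4 to CO2, so n(CO2) = 1.7367 mol.
In step 2 the CO2:CaCO3 ratio is 1:1, so n(CaCO3) = 1.7367 mol.
Mass of CaCO3 = 1.7367 × 100.09 = 173.83 g.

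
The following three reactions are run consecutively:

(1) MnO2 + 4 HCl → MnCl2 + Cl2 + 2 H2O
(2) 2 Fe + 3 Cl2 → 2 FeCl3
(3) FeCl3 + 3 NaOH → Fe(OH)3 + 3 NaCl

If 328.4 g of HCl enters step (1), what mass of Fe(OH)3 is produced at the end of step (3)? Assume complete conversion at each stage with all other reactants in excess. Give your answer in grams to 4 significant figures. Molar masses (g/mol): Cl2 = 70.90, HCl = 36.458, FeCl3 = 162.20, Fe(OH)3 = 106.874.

160.4 g

n(HCl) = 328.4 / 36.458 = 9.0076 mol.
Reaction (1): HCl→Cl2 ratio 4:1 ⇒ n(Cl2) = 2.2519 mol.
Reaction (2): Cl2→FeCl3 ratio 3:2 ⇒ n(FeCl3) = 1.5013 mol.
Reaction (3): FeCl3→Fe(OH)3 ratio 1:1 ⇒ n(Fe(OH)3) = 1.5013 mol.
Mass of Fe(OH)3 = 1.5013 × 106.874 = 160.45 g.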